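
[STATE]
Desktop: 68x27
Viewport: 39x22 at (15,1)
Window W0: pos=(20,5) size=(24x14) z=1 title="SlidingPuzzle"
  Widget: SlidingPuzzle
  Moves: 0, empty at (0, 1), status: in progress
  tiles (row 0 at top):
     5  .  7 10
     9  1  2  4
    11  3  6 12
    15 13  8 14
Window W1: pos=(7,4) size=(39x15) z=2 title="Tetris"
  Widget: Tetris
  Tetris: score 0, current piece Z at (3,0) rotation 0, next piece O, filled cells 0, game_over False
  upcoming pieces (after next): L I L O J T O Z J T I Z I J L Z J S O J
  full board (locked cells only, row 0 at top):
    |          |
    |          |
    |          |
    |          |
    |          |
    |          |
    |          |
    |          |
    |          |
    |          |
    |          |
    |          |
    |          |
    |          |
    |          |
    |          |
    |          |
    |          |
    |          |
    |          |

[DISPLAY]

                                       
                                       
                                       
━━━━━━━━━━━━━━━━━━━━━━━━━━━━━━┓        
                              ┃        
──────────────────────────────┨        
   │Next:                     ┃        
   │▓▓                        ┃        
   │▓▓                        ┃        
   │                          ┃        
   │                          ┃        
   │                          ┃        
   │Score:                    ┃        
   │0                         ┃        
   │                          ┃        
   │                          ┃        
   │                          ┃        
━━━━━━━━━━━━━━━━━━━━━━━━━━━━━━┛        
                                       
                                       
                                       
                                       


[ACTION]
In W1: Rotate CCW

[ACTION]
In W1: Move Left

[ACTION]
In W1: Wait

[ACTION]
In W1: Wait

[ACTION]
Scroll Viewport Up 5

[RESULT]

                                       
                                       
                                       
                                       
━━━━━━━━━━━━━━━━━━━━━━━━━━━━━━┓        
                              ┃        
──────────────────────────────┨        
   │Next:                     ┃        
   │▓▓                        ┃        
   │▓▓                        ┃        
   │                          ┃        
   │                          ┃        
   │                          ┃        
   │Score:                    ┃        
   │0                         ┃        
   │                          ┃        
   │                          ┃        
   │                          ┃        
━━━━━━━━━━━━━━━━━━━━━━━━━━━━━━┛        
                                       
                                       
                                       


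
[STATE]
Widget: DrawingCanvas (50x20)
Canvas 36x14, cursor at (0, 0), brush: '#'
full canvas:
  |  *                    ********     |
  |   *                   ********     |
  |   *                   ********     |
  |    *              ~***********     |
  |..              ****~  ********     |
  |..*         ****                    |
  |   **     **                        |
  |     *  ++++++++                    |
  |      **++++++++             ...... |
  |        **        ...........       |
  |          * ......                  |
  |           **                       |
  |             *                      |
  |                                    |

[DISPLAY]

+ *                    ********                   
   *                   ********                   
   *                   ********                   
    *              ~***********                   
..              ****~  ********                   
..*         ****                                  
   **     **                                      
     *  ++++++++                                  
      **++++++++             ......               
        **        ...........                     
          * ......                                
           **                                     
             *                                    
                                                  
                                                  
                                                  
                                                  
                                                  
                                                  
                                                  


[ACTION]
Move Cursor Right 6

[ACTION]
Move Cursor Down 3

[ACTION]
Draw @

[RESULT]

  *                    ********                   
   *                   ********                   
   *                   ********                   
    * @            ~***********                   
..              ****~  ********                   
..*         ****                                  
   **     **                                      
     *  ++++++++                                  
      **++++++++             ......               
        **        ...........                     
          * ......                                
           **                                     
             *                                    
                                                  
                                                  
                                                  
                                                  
                                                  
                                                  
                                                  


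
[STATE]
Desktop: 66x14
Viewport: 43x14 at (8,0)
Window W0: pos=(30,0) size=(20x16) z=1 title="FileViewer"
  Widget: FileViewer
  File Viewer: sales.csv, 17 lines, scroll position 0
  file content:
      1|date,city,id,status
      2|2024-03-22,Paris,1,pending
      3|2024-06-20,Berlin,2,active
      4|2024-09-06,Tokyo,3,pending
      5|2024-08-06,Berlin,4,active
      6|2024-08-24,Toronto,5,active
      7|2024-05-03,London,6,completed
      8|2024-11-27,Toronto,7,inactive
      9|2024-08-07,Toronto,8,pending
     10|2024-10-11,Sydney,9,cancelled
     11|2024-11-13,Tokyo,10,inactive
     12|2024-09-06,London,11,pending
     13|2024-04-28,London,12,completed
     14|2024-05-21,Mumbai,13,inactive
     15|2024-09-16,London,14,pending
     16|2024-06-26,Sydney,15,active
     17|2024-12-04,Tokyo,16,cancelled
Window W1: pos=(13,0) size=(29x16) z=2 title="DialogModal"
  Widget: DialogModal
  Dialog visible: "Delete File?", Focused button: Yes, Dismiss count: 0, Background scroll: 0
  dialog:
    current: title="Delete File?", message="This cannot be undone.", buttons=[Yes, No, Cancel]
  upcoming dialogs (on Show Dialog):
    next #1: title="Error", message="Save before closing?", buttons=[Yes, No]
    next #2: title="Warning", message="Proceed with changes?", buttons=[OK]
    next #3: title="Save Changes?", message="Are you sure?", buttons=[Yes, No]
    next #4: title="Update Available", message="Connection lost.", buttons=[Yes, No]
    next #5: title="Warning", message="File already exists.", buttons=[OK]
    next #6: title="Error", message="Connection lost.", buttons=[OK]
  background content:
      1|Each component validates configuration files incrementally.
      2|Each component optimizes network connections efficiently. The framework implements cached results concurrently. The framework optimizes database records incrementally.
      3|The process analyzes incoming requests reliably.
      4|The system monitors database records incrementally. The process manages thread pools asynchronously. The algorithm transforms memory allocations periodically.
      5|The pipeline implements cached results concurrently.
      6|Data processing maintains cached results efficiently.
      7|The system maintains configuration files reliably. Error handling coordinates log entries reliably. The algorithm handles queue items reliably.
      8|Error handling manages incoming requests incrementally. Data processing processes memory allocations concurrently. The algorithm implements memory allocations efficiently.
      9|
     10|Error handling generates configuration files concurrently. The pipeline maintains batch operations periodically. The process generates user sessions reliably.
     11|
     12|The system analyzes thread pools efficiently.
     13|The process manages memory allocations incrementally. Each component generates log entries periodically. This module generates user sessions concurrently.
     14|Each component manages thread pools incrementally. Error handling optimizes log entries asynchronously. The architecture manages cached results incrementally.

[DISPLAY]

     ┏━━━━━━━━━━━━━━━━━━━━━━━━━━━┓━━━━━━━┓ 
     ┃ DialogModal               ┃       ┃ 
     ┠───────────────────────────┨───────┨ 
     ┃Each component validates co┃d,stat▲┃ 
     ┃Each component optimizes ne┃Paris,█┃ 
     ┃The process analyzes incomi┃Berlin░┃ 
     ┃Th┌─────────────────────┐as┃Tokyo,░┃ 
     ┃Th│     Delete File?    │ac┃Berlin░┃ 
     ┃Da│This cannot be undone│ c┃Toront░┃ 
     ┃Th│ [Yes]  No   Cancel  │ig┃London░┃ 
     ┃Er└─────────────────────┘co┃Toront░┃ 
     ┃                           ┃Toront░┃ 
     ┃Error handling generates co┃Sydney░┃ 
     ┃                           ┃Tokyo,░┃ 


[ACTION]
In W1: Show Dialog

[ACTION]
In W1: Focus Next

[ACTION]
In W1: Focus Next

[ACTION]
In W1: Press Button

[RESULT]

     ┏━━━━━━━━━━━━━━━━━━━━━━━━━━━┓━━━━━━━┓ 
     ┃ DialogModal               ┃       ┃ 
     ┠───────────────────────────┨───────┨ 
     ┃Each component validates co┃d,stat▲┃ 
     ┃Each component optimizes ne┃Paris,█┃ 
     ┃The process analyzes incomi┃Berlin░┃ 
     ┃The system monitors databas┃Tokyo,░┃ 
     ┃The pipeline implements cac┃Berlin░┃ 
     ┃Data processing maintains c┃Toront░┃ 
     ┃The system maintains config┃London░┃ 
     ┃Error handling manages inco┃Toront░┃ 
     ┃                           ┃Toront░┃ 
     ┃Error handling generates co┃Sydney░┃ 
     ┃                           ┃Tokyo,░┃ 


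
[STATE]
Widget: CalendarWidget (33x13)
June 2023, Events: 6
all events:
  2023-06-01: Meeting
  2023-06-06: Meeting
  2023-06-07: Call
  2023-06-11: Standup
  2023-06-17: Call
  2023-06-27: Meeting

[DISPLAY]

            June 2023            
Mo Tu We Th Fr Sa Su             
          1*  2  3  4            
 5  6*  7*  8  9 10 11*          
12 13 14 15 16 17* 18            
19 20 21 22 23 24 25             
26 27* 28 29 30                  
                                 
                                 
                                 
                                 
                                 
                                 


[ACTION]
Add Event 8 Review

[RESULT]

            June 2023            
Mo Tu We Th Fr Sa Su             
          1*  2  3  4            
 5  6*  7*  8*  9 10 11*         
12 13 14 15 16 17* 18            
19 20 21 22 23 24 25             
26 27* 28 29 30                  
                                 
                                 
                                 
                                 
                                 
                                 


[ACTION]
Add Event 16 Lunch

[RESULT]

            June 2023            
Mo Tu We Th Fr Sa Su             
          1*  2  3  4            
 5  6*  7*  8*  9 10 11*         
12 13 14 15 16* 17* 18           
19 20 21 22 23 24 25             
26 27* 28 29 30                  
                                 
                                 
                                 
                                 
                                 
                                 


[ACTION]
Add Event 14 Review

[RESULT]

            June 2023            
Mo Tu We Th Fr Sa Su             
          1*  2  3  4            
 5  6*  7*  8*  9 10 11*         
12 13 14* 15 16* 17* 18          
19 20 21 22 23 24 25             
26 27* 28 29 30                  
                                 
                                 
                                 
                                 
                                 
                                 


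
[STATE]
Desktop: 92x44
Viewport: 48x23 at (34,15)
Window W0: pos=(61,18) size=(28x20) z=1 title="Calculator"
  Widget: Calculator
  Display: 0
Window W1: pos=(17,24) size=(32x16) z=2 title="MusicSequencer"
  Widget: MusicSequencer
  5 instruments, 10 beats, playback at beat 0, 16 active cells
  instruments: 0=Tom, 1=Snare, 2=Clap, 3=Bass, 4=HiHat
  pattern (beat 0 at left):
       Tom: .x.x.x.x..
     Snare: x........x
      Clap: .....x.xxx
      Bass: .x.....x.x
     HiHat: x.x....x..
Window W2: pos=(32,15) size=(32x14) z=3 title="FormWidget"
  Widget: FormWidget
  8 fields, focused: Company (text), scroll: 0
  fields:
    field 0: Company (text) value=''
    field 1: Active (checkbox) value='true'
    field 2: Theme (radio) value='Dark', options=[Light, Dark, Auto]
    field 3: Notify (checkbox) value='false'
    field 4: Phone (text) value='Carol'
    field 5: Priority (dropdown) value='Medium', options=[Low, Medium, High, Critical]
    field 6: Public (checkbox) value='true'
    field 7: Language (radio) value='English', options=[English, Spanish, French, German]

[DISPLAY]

━━━━━━━━━━━━━━━━━━━━━━━━━━━━━┓                  
FormWidget                   ┃                  
─────────────────────────────┨                  
 Company:    [              ]┃━━━━━━━━━━━━━━━━━━
 Active:     [x]             ┃alculator         
 Theme:      ( ) Light  (●) D┃──────────────────
 Notify:     [ ]             ┃                  
 Phone:      [Carol         ]┃──┬───┬───┬───┐   
 Priority:   [Medium       ▼]┃7 │ 8 │ 9 │ ÷ │   
 Public:     [x]             ┃──┼───┼───┼───┤   
 Language:   (●) English  ( )┃4 │ 5 │ 6 │ × │   
                             ┃──┼───┼───┼───┤   
                             ┃1 │ 2 │ 3 │ - │   
━━━━━━━━━━━━━━━━━━━━━━━━━━━━━┛──┼───┼───┼───┤   
              ┃            ┃│ 0 │ . │ = │ + │   
              ┃            ┃├───┼───┼───┼───┤   
              ┃            ┃│ C │ MC│ MR│ M+│   
              ┃            ┃└───┴───┴───┴───┘   
              ┃            ┃                    
              ┃            ┃                    
              ┃            ┃                    
              ┃            ┃                    
              ┃            ┗━━━━━━━━━━━━━━━━━━━━


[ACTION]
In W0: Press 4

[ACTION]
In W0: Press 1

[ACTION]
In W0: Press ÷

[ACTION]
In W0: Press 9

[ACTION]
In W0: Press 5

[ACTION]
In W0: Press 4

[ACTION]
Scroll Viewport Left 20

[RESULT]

                  ┏━━━━━━━━━━━━━━━━━━━━━━━━━━━━━
                  ┃ FormWidget                  
                  ┠─────────────────────────────
                  ┃> Company:    [              
                  ┃  Active:     [x]            
                  ┃  Theme:      ( ) Light  (●) 
                  ┃  Notify:     [ ]            
                  ┃  Phone:      [Carol         
                  ┃  Priority:   [Medium       ▼
   ┏━━━━━━━━━━━━━━┃  Public:     [x]            
   ┃ MusicSequence┃  Language:   (●) English  ( 
   ┠──────────────┃                             
   ┃      ▼1234567┃                             
   ┃   Tom·█·█·█·█┗━━━━━━━━━━━━━━━━━━━━━━━━━━━━━
   ┃ Snare█········█              ┃            ┃
   ┃  Clap·····█·███              ┃            ┃
   ┃  Bass·█·····█·█              ┃            ┃
   ┃ HiHat█·█····█··              ┃            ┃
   ┃                              ┃            ┃
   ┃                              ┃            ┃
   ┃                              ┃            ┃
   ┃                              ┃            ┃
   ┃                              ┃            ┗


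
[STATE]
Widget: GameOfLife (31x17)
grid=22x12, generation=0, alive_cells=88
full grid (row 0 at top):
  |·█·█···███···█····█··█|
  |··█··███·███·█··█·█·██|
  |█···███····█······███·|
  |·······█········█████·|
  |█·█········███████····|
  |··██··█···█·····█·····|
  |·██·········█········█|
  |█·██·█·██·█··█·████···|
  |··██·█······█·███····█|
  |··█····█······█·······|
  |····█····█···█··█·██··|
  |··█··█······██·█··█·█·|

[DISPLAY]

Gen: 0                         
·█·█···███···█····█··█         
··█··███·███·█··█·█·██         
█···███····█······███·         
·······█········█████·         
█·█········███████····         
··██··█···█·····█·····         
·██·········█········█         
█·██·█·██·█··█·████···         
··██·█······█·███····█         
··█····█······█·······         
····█····█···█··█·██··         
··█··█······██·█··█·█·         
                               
                               
                               
                               


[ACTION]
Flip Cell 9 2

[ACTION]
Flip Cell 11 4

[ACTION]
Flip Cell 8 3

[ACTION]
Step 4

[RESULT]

Gen: 4                         
·········███··········         
█·█······█··██···██···         
······················         
██········█···██······         
·█········██··█·······         
···█········█···█·····         
··█·██·······█···█····         
······█········█·█····         
·····█···········█····         
·················██···         
····███·········█·█···         
······················         
                               
                               
                               
                               


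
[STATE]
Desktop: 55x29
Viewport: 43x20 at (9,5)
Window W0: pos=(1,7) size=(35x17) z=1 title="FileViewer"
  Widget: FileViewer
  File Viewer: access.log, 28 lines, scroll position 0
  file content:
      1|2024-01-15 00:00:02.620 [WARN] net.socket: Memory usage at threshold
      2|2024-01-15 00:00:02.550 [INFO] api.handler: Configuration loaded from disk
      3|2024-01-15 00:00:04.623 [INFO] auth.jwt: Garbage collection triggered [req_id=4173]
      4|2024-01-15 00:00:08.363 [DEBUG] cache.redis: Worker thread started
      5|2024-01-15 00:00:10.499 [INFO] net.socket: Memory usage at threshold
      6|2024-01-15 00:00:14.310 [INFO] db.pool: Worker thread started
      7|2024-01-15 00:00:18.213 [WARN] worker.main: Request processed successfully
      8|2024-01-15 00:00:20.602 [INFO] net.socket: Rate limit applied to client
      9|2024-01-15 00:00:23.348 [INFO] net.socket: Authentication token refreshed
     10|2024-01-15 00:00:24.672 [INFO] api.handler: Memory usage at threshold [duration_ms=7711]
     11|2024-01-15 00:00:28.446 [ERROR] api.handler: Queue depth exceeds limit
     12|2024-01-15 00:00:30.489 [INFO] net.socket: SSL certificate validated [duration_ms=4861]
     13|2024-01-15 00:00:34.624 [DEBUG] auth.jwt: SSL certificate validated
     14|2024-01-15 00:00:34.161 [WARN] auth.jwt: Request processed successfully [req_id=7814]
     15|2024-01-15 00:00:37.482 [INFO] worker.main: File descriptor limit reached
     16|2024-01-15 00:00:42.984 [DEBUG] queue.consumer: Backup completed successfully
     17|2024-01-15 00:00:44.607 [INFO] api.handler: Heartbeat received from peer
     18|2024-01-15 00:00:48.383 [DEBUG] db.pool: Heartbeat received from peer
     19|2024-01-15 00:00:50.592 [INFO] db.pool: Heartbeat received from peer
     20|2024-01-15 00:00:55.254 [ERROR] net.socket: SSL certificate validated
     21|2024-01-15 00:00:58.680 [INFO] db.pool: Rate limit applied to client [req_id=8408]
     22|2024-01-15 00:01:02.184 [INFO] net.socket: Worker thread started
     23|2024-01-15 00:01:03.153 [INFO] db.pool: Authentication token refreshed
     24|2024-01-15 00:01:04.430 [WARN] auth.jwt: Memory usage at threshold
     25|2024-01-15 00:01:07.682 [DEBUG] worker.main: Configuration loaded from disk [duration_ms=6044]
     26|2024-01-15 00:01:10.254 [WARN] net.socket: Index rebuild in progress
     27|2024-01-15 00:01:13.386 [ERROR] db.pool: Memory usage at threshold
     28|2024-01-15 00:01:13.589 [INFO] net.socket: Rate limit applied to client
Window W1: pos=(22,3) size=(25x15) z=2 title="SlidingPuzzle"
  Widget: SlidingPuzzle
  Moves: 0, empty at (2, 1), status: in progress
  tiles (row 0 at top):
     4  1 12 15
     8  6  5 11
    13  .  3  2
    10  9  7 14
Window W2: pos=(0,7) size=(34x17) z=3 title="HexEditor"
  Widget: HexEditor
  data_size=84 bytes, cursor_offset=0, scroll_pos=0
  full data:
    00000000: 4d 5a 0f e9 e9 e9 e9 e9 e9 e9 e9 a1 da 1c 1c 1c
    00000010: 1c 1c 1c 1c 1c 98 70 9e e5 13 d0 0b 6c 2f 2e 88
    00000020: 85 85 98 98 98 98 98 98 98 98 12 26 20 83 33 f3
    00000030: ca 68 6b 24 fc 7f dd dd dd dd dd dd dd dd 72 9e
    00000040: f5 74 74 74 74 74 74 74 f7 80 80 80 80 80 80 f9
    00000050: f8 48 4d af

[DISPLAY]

             ┠───────────────────────┨     
             ┃┌────┬────┬────┬────┐  ┃     
━━━━━━━━━━━━━━━━━━━━━━━━┓ 12 │ 15 │  ┃     
or                      ┃────┼────┤  ┃     
────────────────────────┨  5 │ 11 │  ┃     
  4D 5a 0f e9 e9 e9 e9 e┃────┼────┤  ┃     
  1c 1c 1c 1c 1c 98 70 9┃  3 │  2 │  ┃     
  85 85 98 98 98 98 98 9┃────┼────┤  ┃     
  ca 68 6b 24 fc 7f dd d┃  7 │ 14 │  ┃     
  f5 74 74 74 74 74 74 7┃────┴────┘  ┃     
  f8 48 4d af           ┃            ┃     
                        ┃            ┃     
                        ┃━━━━━━━━━━━━┛     
                        ┃░┃                
                        ┃░┃                
                        ┃░┃                
                        ┃░┃                
                        ┃▼┃                
━━━━━━━━━━━━━━━━━━━━━━━━┛━┛                
                                           


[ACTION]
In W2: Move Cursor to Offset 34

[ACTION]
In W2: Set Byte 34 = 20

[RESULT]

             ┠───────────────────────┨     
             ┃┌────┬────┬────┬────┐  ┃     
━━━━━━━━━━━━━━━━━━━━━━━━┓ 12 │ 15 │  ┃     
or                      ┃────┼────┤  ┃     
────────────────────────┨  5 │ 11 │  ┃     
  4d 5a 0f e9 e9 e9 e9 e┃────┼────┤  ┃     
  1c 1c 1c 1c 1c 98 70 9┃  3 │  2 │  ┃     
  85 85 20 98 98 98 98 9┃────┼────┤  ┃     
  ca 68 6b 24 fc 7f dd d┃  7 │ 14 │  ┃     
  f5 74 74 74 74 74 74 7┃────┴────┘  ┃     
  f8 48 4d af           ┃            ┃     
                        ┃            ┃     
                        ┃━━━━━━━━━━━━┛     
                        ┃░┃                
                        ┃░┃                
                        ┃░┃                
                        ┃░┃                
                        ┃▼┃                
━━━━━━━━━━━━━━━━━━━━━━━━┛━┛                
                                           


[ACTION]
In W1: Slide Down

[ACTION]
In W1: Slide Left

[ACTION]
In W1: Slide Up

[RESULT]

             ┠───────────────────────┨     
             ┃┌────┬────┬────┬────┐  ┃     
━━━━━━━━━━━━━━━━━━━━━━━━┓ 12 │ 15 │  ┃     
or                      ┃────┼────┤  ┃     
────────────────────────┨  3 │ 11 │  ┃     
  4d 5a 0f e9 e9 e9 e9 e┃────┼────┤  ┃     
  1c 1c 1c 1c 1c 98 70 9┃    │  2 │  ┃     
  85 85 20 98 98 98 98 9┃────┼────┤  ┃     
  ca 68 6b 24 fc 7f dd d┃  7 │ 14 │  ┃     
  f5 74 74 74 74 74 74 7┃────┴────┘  ┃     
  f8 48 4d af           ┃            ┃     
                        ┃            ┃     
                        ┃━━━━━━━━━━━━┛     
                        ┃░┃                
                        ┃░┃                
                        ┃░┃                
                        ┃░┃                
                        ┃▼┃                
━━━━━━━━━━━━━━━━━━━━━━━━┛━┛                
                                           


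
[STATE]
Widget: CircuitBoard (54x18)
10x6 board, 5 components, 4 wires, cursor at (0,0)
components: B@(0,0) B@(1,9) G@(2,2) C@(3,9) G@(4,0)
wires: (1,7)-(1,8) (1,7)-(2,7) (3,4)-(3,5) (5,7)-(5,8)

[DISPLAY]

   0 1 2 3 4 5 6 7 8 9                                
0  [B]                                                
                                                      
1                               · ─ ·   B             
                                │                     
2           G                   ·                     
                                                      
3                   · ─ ·               C             
                                                      
4   G                                                 
                                                      
5                               · ─ ·                 
Cursor: (0,0)                                         
                                                      
                                                      
                                                      
                                                      
                                                      


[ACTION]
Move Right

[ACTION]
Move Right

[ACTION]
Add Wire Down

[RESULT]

   0 1 2 3 4 5 6 7 8 9                                
0   B      [.]                                        
            │                                         
1           ·                   · ─ ·   B             
                                │                     
2           G                   ·                     
                                                      
3                   · ─ ·               C             
                                                      
4   G                                                 
                                                      
5                               · ─ ·                 
Cursor: (0,2)                                         
                                                      
                                                      
                                                      
                                                      
                                                      


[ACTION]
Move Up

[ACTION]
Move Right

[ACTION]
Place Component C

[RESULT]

   0 1 2 3 4 5 6 7 8 9                                
0   B       ·  [C]                                    
            │                                         
1           ·                   · ─ ·   B             
                                │                     
2           G                   ·                     
                                                      
3                   · ─ ·               C             
                                                      
4   G                                                 
                                                      
5                               · ─ ·                 
Cursor: (0,3)                                         
                                                      
                                                      
                                                      
                                                      
                                                      


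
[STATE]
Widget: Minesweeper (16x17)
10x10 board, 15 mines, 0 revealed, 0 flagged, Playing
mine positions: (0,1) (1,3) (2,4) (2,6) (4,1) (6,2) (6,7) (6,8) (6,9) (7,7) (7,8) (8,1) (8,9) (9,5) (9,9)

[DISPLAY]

■■■■■■■■■■      
■■■■■■■■■■      
■■■■■■■■■■      
■■■■■■■■■■      
■■■■■■■■■■      
■■■■■■■■■■      
■■■■■■■■■■      
■■■■■■■■■■      
■■■■■■■■■■      
■■■■■■■■■■      
                
                
                
                
                
                
                


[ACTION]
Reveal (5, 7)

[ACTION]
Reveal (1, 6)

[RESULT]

■■■■■■■■■■      
■■■■■■1■■■      
■■■■■■■■■■      
■■■■■■■■■■      
■■■■■■■■■■      
■■■■■■■2■■      
■■■■■■■■■■      
■■■■■■■■■■      
■■■■■■■■■■      
■■■■■■■■■■      
                
                
                
                
                
                
                


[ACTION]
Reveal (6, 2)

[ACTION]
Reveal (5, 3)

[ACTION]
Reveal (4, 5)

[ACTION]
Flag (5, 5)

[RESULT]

■✹■■■■■■■■      
■■■✹■■1■■■      
■■■■✹■✹■■■      
■■■■■■■■■■      
■✹■■■■■■■■      
■■■■■■■2■■      
■■✹■■■■✹✹✹      
■■■■■■■✹✹■      
■✹■■■■■■■✹      
■■■■■✹■■■✹      
                
                
                
                
                
                
                


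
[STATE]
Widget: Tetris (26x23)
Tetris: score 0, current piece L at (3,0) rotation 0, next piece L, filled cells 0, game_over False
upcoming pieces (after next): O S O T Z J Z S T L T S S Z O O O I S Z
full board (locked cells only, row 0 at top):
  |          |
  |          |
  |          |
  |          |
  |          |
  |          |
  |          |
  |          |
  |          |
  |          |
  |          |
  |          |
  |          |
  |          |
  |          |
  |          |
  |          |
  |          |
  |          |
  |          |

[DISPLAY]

     ▒    │Next:          
   ▒▒▒    │  ▒            
          │▒▒▒            
          │               
          │               
          │               
          │Score:         
          │0              
          │               
          │               
          │               
          │               
          │               
          │               
          │               
          │               
          │               
          │               
          │               
          │               
          │               
          │               
          │               


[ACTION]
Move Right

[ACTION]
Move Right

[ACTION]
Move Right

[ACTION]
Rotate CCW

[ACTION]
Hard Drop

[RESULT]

     ▒    │Next:          
   ▒▒▒    │▓▓             
          │▓▓             
          │               
          │               
          │               
          │Score:         
          │0              
          │               
          │               
          │               
          │               
          │               
          │               
          │               
          │               
          │               
      ▒▒  │               
       ▒  │               
       ▒  │               
          │               
          │               
          │               


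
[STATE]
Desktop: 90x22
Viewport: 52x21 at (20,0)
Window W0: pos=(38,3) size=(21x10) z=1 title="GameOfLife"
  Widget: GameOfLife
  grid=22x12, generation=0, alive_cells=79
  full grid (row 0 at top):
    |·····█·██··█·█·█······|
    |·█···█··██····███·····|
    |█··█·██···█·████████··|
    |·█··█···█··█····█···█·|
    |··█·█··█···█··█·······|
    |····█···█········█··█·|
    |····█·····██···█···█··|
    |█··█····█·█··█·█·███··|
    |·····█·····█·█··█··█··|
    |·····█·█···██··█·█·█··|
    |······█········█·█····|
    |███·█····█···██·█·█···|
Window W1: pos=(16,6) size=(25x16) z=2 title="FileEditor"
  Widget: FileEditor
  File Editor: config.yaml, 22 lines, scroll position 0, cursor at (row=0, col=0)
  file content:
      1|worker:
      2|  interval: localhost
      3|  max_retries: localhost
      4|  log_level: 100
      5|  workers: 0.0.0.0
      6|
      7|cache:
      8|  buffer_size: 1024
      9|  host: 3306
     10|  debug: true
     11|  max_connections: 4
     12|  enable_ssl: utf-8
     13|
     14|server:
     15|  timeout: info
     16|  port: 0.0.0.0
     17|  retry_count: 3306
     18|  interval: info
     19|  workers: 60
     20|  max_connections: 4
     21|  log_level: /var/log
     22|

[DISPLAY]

                                                    
                                                    
                                                    
                  ┏━━━━━━━━━━━━━━━━━━━┓             
                  ┃ GameOfLife        ┃             
                  ┠───────────────────┨             
━━━━━━━━━━━━━━━━━━━━┓n: 0             ┃             
leEditor            ┃·█···█··█····█···┃             
────────────────────┨·█··█···█··█·····┃             
ker:               ▲┃·█···█········█··┃             
nterval: localhost █┃·█·····██···█···█┃             
ax_retries: localho░┃█····█·█··█·█·███┃             
og_level: 100      ░┃━━━━━━━━━━━━━━━━━┛             
orkers: 0.0.0.0    ░┃                               
                   ░┃                               
he:                ░┃                               
uffer_size: 1024   ░┃                               
ost: 3306          ░┃                               
ebug: true         ░┃                               
ax_connections: 4  ░┃                               
nable_ssl: utf-8   ▼┃                               


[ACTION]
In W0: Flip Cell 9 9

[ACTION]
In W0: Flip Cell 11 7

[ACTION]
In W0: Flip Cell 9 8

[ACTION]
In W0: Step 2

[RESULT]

                                                    
                                                    
                                                    
                  ┏━━━━━━━━━━━━━━━━━━━┓             
                  ┃ GameOfLife        ┃             
                  ┠───────────────────┨             
━━━━━━━━━━━━━━━━━━━━┓n: 2             ┃             
leEditor            ┃·█·····█······███┃             
────────────────────┨····███··········┃             
ker:               ▲┃···█··███········┃             
nterval: localhost █┃█············█··█┃             
ax_retries: localho░┃·█····█··█··█····┃             
og_level: 100      ░┃━━━━━━━━━━━━━━━━━┛             
orkers: 0.0.0.0    ░┃                               
                   ░┃                               
he:                ░┃                               
uffer_size: 1024   ░┃                               
ost: 3306          ░┃                               
ebug: true         ░┃                               
ax_connections: 4  ░┃                               
nable_ssl: utf-8   ▼┃                               


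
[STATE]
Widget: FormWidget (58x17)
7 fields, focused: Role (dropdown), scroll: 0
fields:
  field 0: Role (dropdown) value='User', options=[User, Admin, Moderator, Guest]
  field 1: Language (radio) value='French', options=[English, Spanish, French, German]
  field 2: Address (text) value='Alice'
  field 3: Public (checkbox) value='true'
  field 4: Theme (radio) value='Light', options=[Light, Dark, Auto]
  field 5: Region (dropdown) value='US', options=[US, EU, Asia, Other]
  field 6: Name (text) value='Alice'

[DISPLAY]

> Role:       [User                                     ▼]
  Language:   ( ) English  ( ) Spanish  (●) French  ( ) Ge
  Address:    [Alice                                     ]
  Public:     [x]                                         
  Theme:      (●) Light  ( ) Dark  ( ) Auto               
  Region:     [US                                       ▼]
  Name:       [Alice                                     ]
                                                          
                                                          
                                                          
                                                          
                                                          
                                                          
                                                          
                                                          
                                                          
                                                          


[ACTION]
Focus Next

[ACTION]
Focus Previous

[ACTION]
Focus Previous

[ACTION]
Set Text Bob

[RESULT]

  Role:       [User                                     ▼]
  Language:   ( ) English  ( ) Spanish  (●) French  ( ) Ge
  Address:    [Alice                                     ]
  Public:     [x]                                         
  Theme:      (●) Light  ( ) Dark  ( ) Auto               
  Region:     [US                                       ▼]
> Name:       [Bob                                       ]
                                                          
                                                          
                                                          
                                                          
                                                          
                                                          
                                                          
                                                          
                                                          
                                                          
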